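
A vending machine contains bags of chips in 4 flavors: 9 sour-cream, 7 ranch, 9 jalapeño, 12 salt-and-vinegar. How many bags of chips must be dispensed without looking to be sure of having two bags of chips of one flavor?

5

The worst case takes 1 bag of chips of each flavor without reaching 2 of any: 4 × 1 = 4.
The next bag of chips must bring some flavor to 2, so 4 + 1 = 5.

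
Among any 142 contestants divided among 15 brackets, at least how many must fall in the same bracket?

If each of the 15 brackets held at most 9, the total would be at most 15 × 9 = 135 < 142, a contradiction.
So at least one holds ⌈142/15⌉ = 10.

10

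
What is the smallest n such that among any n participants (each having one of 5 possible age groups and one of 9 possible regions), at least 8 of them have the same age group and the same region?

316

There are 5 × 9 = 45 (age group, region) combinations acting as pigeonholes.
With 45 × 7 = 315 participants we could place exactly 7 in each, with no (age group, region) pair reaching 8.
One more forces some (age group, region) pair to hold 8, so 315 + 1 = 316.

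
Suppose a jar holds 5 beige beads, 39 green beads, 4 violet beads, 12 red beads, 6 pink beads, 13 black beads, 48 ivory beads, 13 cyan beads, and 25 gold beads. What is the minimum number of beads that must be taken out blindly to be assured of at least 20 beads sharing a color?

In the worst case we take at most 19 of each color, but all 5 beige, all 4 violet, all 12 red, all 6 pink, all 13 black, and all 13 cyan (fewer than 19), giving 5 + 19 + 4 + 12 + 6 + 13 + 19 + 13 + 19 = 110.
One more bead then forces some color to 20, so 110 + 1 = 111.

111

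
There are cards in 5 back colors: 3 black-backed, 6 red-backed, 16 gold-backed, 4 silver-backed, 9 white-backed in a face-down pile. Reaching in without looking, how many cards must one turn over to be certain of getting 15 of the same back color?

In the worst case we take at most 14 of each back color, but all 3 black-backed, all 6 red-backed, all 4 silver-backed, and all 9 white-backed (fewer than 14), giving 3 + 6 + 14 + 4 + 9 = 36.
One more card then forces some back color to 15, so 36 + 1 = 37.

37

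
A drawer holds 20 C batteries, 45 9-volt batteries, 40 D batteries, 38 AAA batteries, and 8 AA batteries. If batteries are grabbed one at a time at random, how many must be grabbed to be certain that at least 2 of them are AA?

145

The worst case draws every non-AA battery first: 20 + 45 + 40 + 38 = 143.
The next 2 draws are then forced to be AA, giving 143 + 2 = 145.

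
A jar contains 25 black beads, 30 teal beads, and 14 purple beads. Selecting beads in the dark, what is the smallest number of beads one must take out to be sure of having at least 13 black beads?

To avoid black beads as long as possible, exhaust the other 2 colors first.
The worst case draws every non-black bead first: 30 + 14 = 44.
The next 13 draws are then forced to be black, giving 44 + 13 = 57.

57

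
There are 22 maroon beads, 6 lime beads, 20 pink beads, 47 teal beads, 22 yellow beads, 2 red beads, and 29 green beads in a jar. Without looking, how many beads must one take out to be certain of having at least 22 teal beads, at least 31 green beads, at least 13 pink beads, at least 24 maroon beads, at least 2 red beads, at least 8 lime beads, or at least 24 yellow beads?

The worst case stops just short of every target: all 22 maroon, all 6 lime, 12 pink, 21 teal, all 22 yellow, 1 red, all 29 green — 22 + 6 + 12 + 21 + 22 + 1 + 29 = 113 beads.
One more bead must push some color to its target, so 113 + 1 = 114.

114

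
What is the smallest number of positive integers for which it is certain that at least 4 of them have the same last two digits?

301

There are 100 possible two-digit endings acting as pigeonholes.
With 100 × 3 = 300 positive integers we could place exactly 3 in each, with no class reaching 4.
One more forces some class to hold 4, so 300 + 1 = 301.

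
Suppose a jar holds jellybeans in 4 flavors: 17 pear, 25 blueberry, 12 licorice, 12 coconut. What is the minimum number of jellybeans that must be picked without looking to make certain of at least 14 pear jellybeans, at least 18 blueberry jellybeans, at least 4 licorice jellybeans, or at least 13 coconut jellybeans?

46

The worst case stops just short of every target: 13 pear, 17 blueberry, 3 licorice, 12 coconut — 13 + 17 + 3 + 12 = 45 jellybeans.
One more jellybean must push some flavor to its target, so 45 + 1 = 46.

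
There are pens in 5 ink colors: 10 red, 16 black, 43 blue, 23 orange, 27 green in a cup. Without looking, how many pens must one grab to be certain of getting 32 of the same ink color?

In the worst case we take at most 31 of each ink color, but all 10 red, all 16 black, all 23 orange, and all 27 green (fewer than 31), giving 10 + 16 + 31 + 23 + 27 = 107.
One more pen then forces some ink color to 32, so 107 + 1 = 108.

108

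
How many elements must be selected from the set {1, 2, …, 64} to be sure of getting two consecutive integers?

33

Partition {1, …, 64} into 32 pairs: {1,2}, {3,4}, …, {63,64}.
Choosing 32 integers — say the 32 even numbers 2, 4, …, 64 — takes one from each pair and avoids the property.
Choosing 33 forces two into the same pair by pigeonhole, and those are consecutive. So 33.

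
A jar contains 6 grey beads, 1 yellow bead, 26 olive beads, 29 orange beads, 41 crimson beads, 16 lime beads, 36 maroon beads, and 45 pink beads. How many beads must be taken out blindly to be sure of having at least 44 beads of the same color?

199

In the worst case we take at most 43 of each color, but all 6 grey, all 1 yellow, all 26 olive, all 29 orange, all 41 crimson, all 16 lime, and all 36 maroon (fewer than 43), giving 6 + 1 + 26 + 29 + 41 + 16 + 36 + 43 = 198.
One more bead then forces some color to 44, so 198 + 1 = 199.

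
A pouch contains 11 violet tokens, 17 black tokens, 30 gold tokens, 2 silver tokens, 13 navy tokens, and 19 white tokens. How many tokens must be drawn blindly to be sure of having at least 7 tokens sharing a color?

In the worst case we take at most 6 of each color, but all 2 silver (fewer than 6), giving 6 + 6 + 6 + 2 + 6 + 6 = 32.
One more token then forces some color to 7, so 32 + 1 = 33.

33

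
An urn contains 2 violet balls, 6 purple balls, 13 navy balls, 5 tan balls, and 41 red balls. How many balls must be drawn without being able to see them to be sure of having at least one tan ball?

63

The worst case draws every non-tan ball first: 2 + 6 + 13 + 41 = 62.
The next draw is then forced to be tan, giving 62 + 1 = 63.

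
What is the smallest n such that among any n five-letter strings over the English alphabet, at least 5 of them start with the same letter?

105

There are 26 possible first letters acting as pigeonholes.
With 26 × 4 = 104 five-letter strings over the English alphabet we could place exactly 4 in each, with no class reaching 5.
One more forces some class to hold 5, so 104 + 1 = 105.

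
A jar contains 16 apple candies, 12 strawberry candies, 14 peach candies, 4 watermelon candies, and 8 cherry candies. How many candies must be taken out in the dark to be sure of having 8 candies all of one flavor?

In the worst case we take at most 7 of each flavor, but all 4 watermelon (fewer than 7), giving 7 + 7 + 7 + 4 + 7 = 32.
One more candy then forces some flavor to 8, so 32 + 1 = 33.

33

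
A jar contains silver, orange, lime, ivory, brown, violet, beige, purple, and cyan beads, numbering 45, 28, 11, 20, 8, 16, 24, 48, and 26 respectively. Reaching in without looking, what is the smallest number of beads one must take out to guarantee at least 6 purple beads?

To avoid purple beads as long as possible, exhaust the other 8 colors first.
The worst case draws every non-purple bead first: 45 + 28 + 11 + 20 + 8 + 16 + 24 + 26 = 178.
The next 6 draws are then forced to be purple, giving 178 + 6 = 184.

184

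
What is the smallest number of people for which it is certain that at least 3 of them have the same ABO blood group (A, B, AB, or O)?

9

There are 4 ABO blood groups acting as pigeonholes.
With 4 × 2 = 8 people we could place exactly 2 in each, with no class reaching 3.
One more forces some class to hold 3, so 8 + 1 = 9.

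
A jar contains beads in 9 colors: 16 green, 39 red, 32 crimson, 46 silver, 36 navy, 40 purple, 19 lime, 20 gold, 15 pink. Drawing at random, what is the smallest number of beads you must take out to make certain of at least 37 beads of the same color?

247

In the worst case we take at most 36 of each color, but all 16 green, all 32 crimson, all 19 lime, all 20 gold, and all 15 pink (fewer than 36), giving 16 + 36 + 32 + 36 + 36 + 36 + 19 + 20 + 15 = 246.
One more bead then forces some color to 37, so 246 + 1 = 247.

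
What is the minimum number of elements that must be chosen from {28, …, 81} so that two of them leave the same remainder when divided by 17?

18

Group the integers by remainder mod 17; there are 17 residue classes, each nonempty in this range.
Choosing one from each class (17 integers) avoids any shared remainder.
One more choice must repeat a class, so two differ by a multiple of 17. Hence 17 + 1 = 18.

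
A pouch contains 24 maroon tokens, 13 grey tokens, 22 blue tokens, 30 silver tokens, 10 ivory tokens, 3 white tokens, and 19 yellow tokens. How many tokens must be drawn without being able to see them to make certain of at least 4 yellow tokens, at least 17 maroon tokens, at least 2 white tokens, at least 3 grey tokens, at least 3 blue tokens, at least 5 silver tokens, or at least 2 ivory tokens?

Each of the 7 colors has its own threshold; avoid all of them simultaneously.
The worst case stops just short of every target: 16 maroon, 2 grey, 2 blue, 4 silver, 1 ivory, 1 white, 3 yellow — 16 + 2 + 2 + 4 + 1 + 1 + 3 = 29 tokens.
One more token must push some color to its target, so 29 + 1 = 30.

30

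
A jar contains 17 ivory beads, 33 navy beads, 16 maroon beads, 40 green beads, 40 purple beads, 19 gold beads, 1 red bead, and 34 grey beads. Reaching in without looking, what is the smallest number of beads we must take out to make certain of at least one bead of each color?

200

The hardest color to obtain is red: we could draw every other bead first — 200 − 1 = 199 beads — without a single red one.
The next draw must be red, so 199 + 1 = 200.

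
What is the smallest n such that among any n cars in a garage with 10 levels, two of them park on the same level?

11

There are 10 levels acting as pigeonholes.
With 10 cars we could place one in each, avoiding any repeat.
One more forces some class to hold 2, so 10 + 1 = 11.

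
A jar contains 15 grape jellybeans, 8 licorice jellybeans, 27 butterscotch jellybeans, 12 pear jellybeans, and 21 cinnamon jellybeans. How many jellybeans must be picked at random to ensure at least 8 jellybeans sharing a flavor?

The worst case takes 7 jellybeans of each flavor without reaching 8 of any: 5 × 7 = 35.
The next jellybean must bring some flavor to 8, so 35 + 1 = 36.

36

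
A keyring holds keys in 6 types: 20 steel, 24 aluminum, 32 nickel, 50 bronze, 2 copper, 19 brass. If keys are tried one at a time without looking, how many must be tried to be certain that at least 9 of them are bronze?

The worst case draws every non-bronze key first: 20 + 24 + 32 + 2 + 19 = 97.
The next 9 draws are then forced to be bronze, giving 97 + 9 = 106.

106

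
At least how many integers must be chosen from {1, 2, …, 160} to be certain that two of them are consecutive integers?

Partition {1, …, 160} into 80 pairs: {1,2}, {3,4}, …, {159,160}.
Choosing 80 integers — say the 80 even numbers 2, 4, …, 160 — takes one from each pair and avoids the property.
Choosing 81 forces two into the same pair by pigeonhole, and those are consecutive. So 81.

81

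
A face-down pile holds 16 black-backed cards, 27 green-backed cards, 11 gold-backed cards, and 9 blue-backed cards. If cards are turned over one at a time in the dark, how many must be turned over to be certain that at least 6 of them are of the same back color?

The worst case takes 5 cards of each back color without reaching 6 of any: 4 × 5 = 20.
The next card must bring some back color to 6, so 20 + 1 = 21.

21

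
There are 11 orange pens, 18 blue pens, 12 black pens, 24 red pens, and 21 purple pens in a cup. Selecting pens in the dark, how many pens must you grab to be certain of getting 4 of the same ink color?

16

The worst case takes 3 pens of each ink color without reaching 4 of any: 5 × 3 = 15.
The next pen must bring some ink color to 4, so 15 + 1 = 16.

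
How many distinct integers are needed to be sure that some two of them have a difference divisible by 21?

22

Two integers differ by a multiple of 21 exactly when they share a remainder mod 21.
There are 21 residue classes mod 21, so 21 integers can all lie in distinct classes.
One more integer must repeat a residue, giving a difference divisible by 21. So n = 21 + 1 = 22.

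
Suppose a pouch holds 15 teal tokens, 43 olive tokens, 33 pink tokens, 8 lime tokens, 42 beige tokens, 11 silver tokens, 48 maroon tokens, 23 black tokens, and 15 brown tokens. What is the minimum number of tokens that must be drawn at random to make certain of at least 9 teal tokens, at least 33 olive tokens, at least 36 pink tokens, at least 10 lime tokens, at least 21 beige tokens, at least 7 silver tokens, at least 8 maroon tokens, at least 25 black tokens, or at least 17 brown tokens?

Each of the 9 colors has its own threshold; avoid all of them simultaneously.
The worst case stops just short of every target: 8 teal, 32 olive, all 33 pink, all 8 lime, 20 beige, 6 silver, 7 maroon, all 23 black, all 15 brown — 8 + 32 + 33 + 8 + 20 + 6 + 7 + 23 + 15 = 152 tokens.
One more token must push some color to its target, so 152 + 1 = 153.

153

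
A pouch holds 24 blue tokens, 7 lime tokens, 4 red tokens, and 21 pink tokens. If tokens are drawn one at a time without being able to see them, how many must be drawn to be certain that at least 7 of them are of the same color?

In the worst case we take at most 6 of each color, but all 4 red (fewer than 6), giving 6 + 6 + 4 + 6 = 22.
One more token then forces some color to 7, so 22 + 1 = 23.

23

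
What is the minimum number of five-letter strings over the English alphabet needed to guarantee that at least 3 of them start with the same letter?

There are 26 possible first letters acting as pigeonholes.
With 26 × 2 = 52 five-letter strings over the English alphabet we could place exactly 2 in each, with no class reaching 3.
One more forces some class to hold 3, so 52 + 1 = 53.

53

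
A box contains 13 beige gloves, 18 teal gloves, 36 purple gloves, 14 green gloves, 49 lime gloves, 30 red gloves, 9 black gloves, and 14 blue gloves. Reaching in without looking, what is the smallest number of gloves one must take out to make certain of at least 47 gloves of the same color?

In the worst case we take at most 46 of each color, but all 13 beige, all 18 teal, all 36 purple, all 14 green, all 30 red, all 9 black, and all 14 blue (fewer than 46), giving 13 + 18 + 36 + 14 + 46 + 30 + 9 + 14 = 180.
One more glove then forces some color to 47, so 180 + 1 = 181.

181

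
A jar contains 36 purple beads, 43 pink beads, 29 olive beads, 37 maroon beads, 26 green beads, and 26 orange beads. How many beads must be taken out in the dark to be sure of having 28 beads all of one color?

Treat the 6 colors as pigeonholes.
In the worst case we take at most 27 of each color, but all 26 green and all 26 orange (fewer than 27), giving 27 + 27 + 27 + 27 + 26 + 26 = 160.
One more bead then forces some color to 28, so 160 + 1 = 161.

161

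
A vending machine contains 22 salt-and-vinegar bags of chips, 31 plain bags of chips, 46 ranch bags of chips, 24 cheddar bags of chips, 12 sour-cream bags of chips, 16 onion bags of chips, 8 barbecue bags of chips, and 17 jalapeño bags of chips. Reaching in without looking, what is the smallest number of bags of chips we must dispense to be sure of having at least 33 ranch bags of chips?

163

The worst case draws every non-ranch bag of chips first: 22 + 31 + 24 + 12 + 16 + 8 + 17 = 130.
The next 33 draws are then forced to be ranch, giving 130 + 33 = 163.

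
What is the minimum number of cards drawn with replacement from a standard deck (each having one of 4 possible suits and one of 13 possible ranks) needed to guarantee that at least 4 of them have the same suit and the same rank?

157

There are 4 × 13 = 52 (suit, rank) combinations acting as pigeonholes.
With 52 × 3 = 156 cards drawn with replacement from a standard deck we could place exactly 3 in each, with no (suit, rank) pair reaching 4.
One more forces some (suit, rank) pair to hold 4, so 156 + 1 = 157.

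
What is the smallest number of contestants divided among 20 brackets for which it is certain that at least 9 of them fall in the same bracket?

There are 20 brackets acting as pigeonholes.
With 20 × 8 = 160 contestants we could place exactly 8 in each, with no class reaching 9.
One more forces some class to hold 9, so 160 + 1 = 161.

161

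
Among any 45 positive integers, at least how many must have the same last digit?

5

The 45 positive integers fall into 10 possible last digits.
If each of the 10 possible last digits held at most 4, the total would be at most 10 × 4 = 40 < 45, a contradiction.
So at least one holds ⌈45/10⌉ = 5.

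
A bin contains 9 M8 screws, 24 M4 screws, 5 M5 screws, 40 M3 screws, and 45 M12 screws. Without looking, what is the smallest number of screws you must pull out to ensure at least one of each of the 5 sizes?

119

The hardest size to obtain is M5: we could draw every other screw first — 123 − 5 = 118 screws — without a single M5 one.
The next draw must be M5, so 118 + 1 = 119.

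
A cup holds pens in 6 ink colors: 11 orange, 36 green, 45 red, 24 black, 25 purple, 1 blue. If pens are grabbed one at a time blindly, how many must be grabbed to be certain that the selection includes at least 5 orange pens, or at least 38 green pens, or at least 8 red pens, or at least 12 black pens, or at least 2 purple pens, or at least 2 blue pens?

61

Each of the 6 ink colors has its own threshold; avoid all of them simultaneously.
The worst case stops just short of every target: 4 orange, all 36 green, 7 red, 11 black, 1 purple, 1 blue — 4 + 36 + 7 + 11 + 1 + 1 = 60 pens.
One more pen must push some ink color to its target, so 60 + 1 = 61.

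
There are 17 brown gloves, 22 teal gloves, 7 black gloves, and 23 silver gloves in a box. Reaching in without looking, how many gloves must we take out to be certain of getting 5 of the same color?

17

The worst case takes 4 gloves of each color without reaching 5 of any: 4 × 4 = 16.
The next glove must bring some color to 5, so 16 + 1 = 17.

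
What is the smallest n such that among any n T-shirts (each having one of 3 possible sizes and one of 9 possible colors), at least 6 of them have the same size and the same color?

136

There are 3 × 9 = 27 (size, color) combinations acting as pigeonholes.
With 27 × 5 = 135 T-shirts we could place exactly 5 in each, with no (size, color) pair reaching 6.
One more forces some (size, color) pair to hold 6, so 135 + 1 = 136.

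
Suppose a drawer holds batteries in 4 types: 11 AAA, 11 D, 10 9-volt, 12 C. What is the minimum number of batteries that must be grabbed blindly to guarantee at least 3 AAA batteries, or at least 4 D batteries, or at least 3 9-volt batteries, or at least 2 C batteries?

9

The worst case stops just short of every target: 2 AAA, 3 D, 2 9-volt, 1 C — 2 + 3 + 2 + 1 = 8 batteries.
One more battery must push some type to its target, so 8 + 1 = 9.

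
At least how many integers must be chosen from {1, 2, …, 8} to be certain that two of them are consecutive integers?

Partition {1, …, 8} into 4 pairs: {1,2}, {3,4}, …, {7,8}.
Choosing 4 integers — say the 4 even numbers 2, 4, …, 8 — takes one from each pair and avoids the property.
Choosing 5 forces two into the same pair by pigeonhole, and those are consecutive. So 5.

5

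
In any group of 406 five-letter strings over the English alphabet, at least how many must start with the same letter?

The 406 five-letter strings over the English alphabet fall into 26 possible first letters.
If each of the 26 possible first letters held at most 15, the total would be at most 26 × 15 = 390 < 406, a contradiction.
So at least one holds ⌈406/26⌉ = 16.

16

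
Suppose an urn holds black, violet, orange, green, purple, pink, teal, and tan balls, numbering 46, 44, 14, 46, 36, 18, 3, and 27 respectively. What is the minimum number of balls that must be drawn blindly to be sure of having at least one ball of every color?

232

The hardest color to obtain is teal: we could draw every other ball first — 234 − 3 = 231 balls — without a single teal one.
The next draw must be teal, so 231 + 1 = 232.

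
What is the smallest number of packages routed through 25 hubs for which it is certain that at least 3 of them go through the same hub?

There are 25 hubs acting as pigeonholes.
With 25 × 2 = 50 packages we could place exactly 2 in each, with no class reaching 3.
One more forces some class to hold 3, so 50 + 1 = 51.

51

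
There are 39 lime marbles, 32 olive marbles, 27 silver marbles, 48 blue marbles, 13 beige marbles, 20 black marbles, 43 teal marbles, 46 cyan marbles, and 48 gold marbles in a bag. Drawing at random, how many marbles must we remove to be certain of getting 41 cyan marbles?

The worst case draws every non-cyan marble first: 39 + 32 + 27 + 48 + 13 + 20 + 43 + 48 = 270.
The next 41 draws are then forced to be cyan, giving 270 + 41 = 311.

311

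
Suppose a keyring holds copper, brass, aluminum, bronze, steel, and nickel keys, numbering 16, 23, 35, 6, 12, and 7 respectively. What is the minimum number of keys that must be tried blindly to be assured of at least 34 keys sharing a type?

In the worst case we take at most 33 of each type, but all 16 copper, all 23 brass, all 6 bronze, all 12 steel, and all 7 nickel (fewer than 33), giving 16 + 23 + 33 + 6 + 12 + 7 = 97.
One more key then forces some type to 34, so 97 + 1 = 98.

98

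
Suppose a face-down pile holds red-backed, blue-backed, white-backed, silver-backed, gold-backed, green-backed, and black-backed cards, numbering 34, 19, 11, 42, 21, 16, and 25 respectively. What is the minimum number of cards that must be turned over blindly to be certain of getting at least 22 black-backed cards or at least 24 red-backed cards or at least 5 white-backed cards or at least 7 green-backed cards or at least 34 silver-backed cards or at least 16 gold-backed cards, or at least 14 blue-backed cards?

The worst case stops just short of every target: 23 red-backed, 13 blue-backed, 4 white-backed, 33 silver-backed, 15 gold-backed, 6 green-backed, 21 black-backed — 23 + 13 + 4 + 33 + 15 + 6 + 21 = 115 cards.
One more card must push some back color to its target, so 115 + 1 = 116.

116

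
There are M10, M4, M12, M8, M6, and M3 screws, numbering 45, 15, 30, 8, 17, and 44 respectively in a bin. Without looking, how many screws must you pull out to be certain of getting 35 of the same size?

139

In the worst case we take at most 34 of each size, but all 15 M4, all 30 M12, all 8 M8, and all 17 M6 (fewer than 34), giving 34 + 15 + 30 + 8 + 17 + 34 = 138.
One more screw then forces some size to 35, so 138 + 1 = 139.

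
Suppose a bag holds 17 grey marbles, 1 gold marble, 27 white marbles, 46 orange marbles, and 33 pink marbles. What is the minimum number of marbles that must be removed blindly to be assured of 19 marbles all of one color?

In the worst case we take at most 18 of each color, but all 17 grey and all 1 gold (fewer than 18), giving 17 + 1 + 18 + 18 + 18 = 72.
One more marble then forces some color to 19, so 72 + 1 = 73.

73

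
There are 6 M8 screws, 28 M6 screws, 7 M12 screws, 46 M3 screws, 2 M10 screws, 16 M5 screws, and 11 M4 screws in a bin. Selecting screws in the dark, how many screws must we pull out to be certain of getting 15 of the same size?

Treat the 7 sizes as pigeonholes.
In the worst case we take at most 14 of each size, but all 6 M8, all 7 M12, all 2 M10, and all 11 M4 (fewer than 14), giving 6 + 14 + 7 + 14 + 2 + 14 + 11 = 68.
One more screw then forces some size to 15, so 68 + 1 = 69.

69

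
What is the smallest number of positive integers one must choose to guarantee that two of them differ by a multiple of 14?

15

Two integers differ by a multiple of 14 exactly when they share a remainder mod 14.
There are 14 residue classes mod 14, so 14 integers can all lie in distinct classes.
One more integer must repeat a residue, giving a difference divisible by 14. So n = 14 + 1 = 15.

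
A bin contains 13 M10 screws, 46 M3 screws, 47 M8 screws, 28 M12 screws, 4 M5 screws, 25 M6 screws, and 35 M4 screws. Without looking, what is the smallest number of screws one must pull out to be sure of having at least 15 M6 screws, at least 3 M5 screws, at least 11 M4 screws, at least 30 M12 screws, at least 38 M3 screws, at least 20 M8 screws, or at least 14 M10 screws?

124

Each of the 7 sizes has its own threshold; avoid all of them simultaneously.
The worst case stops just short of every target: 13 M10, 37 M3, 19 M8, all 28 M12, 2 M5, 14 M6, 10 M4 — 13 + 37 + 19 + 28 + 2 + 14 + 10 = 123 screws.
One more screw must push some size to its target, so 123 + 1 = 124.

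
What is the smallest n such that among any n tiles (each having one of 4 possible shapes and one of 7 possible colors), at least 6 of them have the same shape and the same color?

There are 4 × 7 = 28 (shape, color) combinations acting as pigeonholes.
With 28 × 5 = 140 tiles we could place exactly 5 in each, with no (shape, color) pair reaching 6.
One more forces some (shape, color) pair to hold 6, so 140 + 1 = 141.

141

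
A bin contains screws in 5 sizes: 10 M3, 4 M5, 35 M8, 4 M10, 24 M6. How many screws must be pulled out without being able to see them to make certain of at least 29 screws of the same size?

In the worst case we take at most 28 of each size, but all 10 M3, all 4 M5, all 4 M10, and all 24 M6 (fewer than 28), giving 10 + 4 + 28 + 4 + 24 = 70.
One more screw then forces some size to 29, so 70 + 1 = 71.

71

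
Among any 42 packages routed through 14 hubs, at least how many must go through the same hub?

3

The 42 packages fall into 14 hubs.
If each of the 14 hubs held at most 2, the total would be at most 14 × 2 = 28 < 42, a contradiction.
So at least one holds ⌈42/14⌉ = 3.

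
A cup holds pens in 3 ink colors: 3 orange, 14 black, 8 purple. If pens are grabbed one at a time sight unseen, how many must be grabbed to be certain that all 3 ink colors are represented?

23

The hardest ink color to obtain is orange: we could draw every other pen first — 25 − 3 = 22 pens — without a single orange one.
The next draw must be orange, so 22 + 1 = 23.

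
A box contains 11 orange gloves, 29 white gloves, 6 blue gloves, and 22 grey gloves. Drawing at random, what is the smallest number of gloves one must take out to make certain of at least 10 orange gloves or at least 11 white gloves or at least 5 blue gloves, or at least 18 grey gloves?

The worst case stops just short of every target: 9 orange, 10 white, 4 blue, 17 grey — 9 + 10 + 4 + 17 = 40 gloves.
One more glove must push some color to its target, so 40 + 1 = 41.

41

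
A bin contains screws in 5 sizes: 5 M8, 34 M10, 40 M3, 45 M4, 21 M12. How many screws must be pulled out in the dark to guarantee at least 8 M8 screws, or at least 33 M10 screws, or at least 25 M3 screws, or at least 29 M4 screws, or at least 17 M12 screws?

The worst case stops just short of every target: all 5 M8, 32 M10, 24 M3, 28 M4, 16 M12 — 5 + 32 + 24 + 28 + 16 = 105 screws.
One more screw must push some size to its target, so 105 + 1 = 106.

106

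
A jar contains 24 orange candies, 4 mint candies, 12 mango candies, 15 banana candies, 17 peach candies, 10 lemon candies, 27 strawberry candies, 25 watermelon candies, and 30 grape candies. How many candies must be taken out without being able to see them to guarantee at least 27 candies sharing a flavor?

In the worst case we take at most 26 of each flavor, but all 24 orange, all 4 mint, all 12 mango, all 15 banana, all 17 peach, all 10 lemon, and all 25 watermelon (fewer than 26), giving 24 + 4 + 12 + 15 + 17 + 10 + 26 + 25 + 26 = 159.
One more candy then forces some flavor to 27, so 159 + 1 = 160.

160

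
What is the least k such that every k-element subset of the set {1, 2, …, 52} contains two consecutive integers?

Partition {1, …, 52} into 26 pairs: {1,2}, {3,4}, …, {51,52}.
Choosing 26 integers — say the 26 even numbers 2, 4, …, 52 — takes one from each pair and avoids the property.
Choosing 27 forces two into the same pair by pigeonhole, and those are consecutive. So 27.

27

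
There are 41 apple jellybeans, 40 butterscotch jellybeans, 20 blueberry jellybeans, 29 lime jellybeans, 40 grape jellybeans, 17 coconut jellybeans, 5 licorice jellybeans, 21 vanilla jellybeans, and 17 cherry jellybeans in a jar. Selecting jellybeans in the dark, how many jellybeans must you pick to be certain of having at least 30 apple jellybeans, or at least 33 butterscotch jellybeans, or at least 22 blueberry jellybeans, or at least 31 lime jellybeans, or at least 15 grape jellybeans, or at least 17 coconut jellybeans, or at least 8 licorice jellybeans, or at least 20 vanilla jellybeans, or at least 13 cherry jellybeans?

The worst case stops just short of every target: 29 apple, 32 butterscotch, all 20 blueberry, all 29 lime, 14 grape, 16 coconut, all 5 licorice, 19 vanilla, 12 cherry — 29 + 32 + 20 + 29 + 14 + 16 + 5 + 19 + 12 = 176 jellybeans.
One more jellybean must push some flavor to its target, so 176 + 1 = 177.

177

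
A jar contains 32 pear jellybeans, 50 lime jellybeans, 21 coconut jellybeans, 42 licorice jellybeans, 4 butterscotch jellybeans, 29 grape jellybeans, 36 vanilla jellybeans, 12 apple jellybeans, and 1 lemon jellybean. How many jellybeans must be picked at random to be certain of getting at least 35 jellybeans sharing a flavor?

202

Treat the 9 flavors as pigeonholes.
In the worst case we take at most 34 of each flavor, but all 32 pear, all 21 coconut, all 4 butterscotch, all 29 grape, all 12 apple, and all 1 lemon (fewer than 34), giving 32 + 34 + 21 + 34 + 4 + 29 + 34 + 12 + 1 = 201.
One more jellybean then forces some flavor to 35, so 201 + 1 = 202.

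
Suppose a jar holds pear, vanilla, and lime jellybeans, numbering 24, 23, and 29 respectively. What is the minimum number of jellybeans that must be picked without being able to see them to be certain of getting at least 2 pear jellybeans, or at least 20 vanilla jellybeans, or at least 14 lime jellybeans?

34

The worst case stops just short of every target: 1 pear, 19 vanilla, 13 lime — 1 + 19 + 13 = 33 jellybeans.
One more jellybean must push some flavor to its target, so 33 + 1 = 34.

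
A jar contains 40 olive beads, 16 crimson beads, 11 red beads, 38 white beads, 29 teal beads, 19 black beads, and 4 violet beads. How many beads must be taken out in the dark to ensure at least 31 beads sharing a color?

140

Treat the 7 colors as pigeonholes.
In the worst case we take at most 30 of each color, but all 16 crimson, all 11 red, all 29 teal, all 19 black, and all 4 violet (fewer than 30), giving 30 + 16 + 11 + 30 + 29 + 19 + 4 = 139.
One more bead then forces some color to 31, so 139 + 1 = 140.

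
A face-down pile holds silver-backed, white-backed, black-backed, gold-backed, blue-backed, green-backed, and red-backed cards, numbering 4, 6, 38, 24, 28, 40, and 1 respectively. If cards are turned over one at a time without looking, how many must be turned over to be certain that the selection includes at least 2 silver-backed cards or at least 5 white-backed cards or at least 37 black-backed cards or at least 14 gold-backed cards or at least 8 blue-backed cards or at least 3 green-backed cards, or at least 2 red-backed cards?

Each of the 7 back colors has its own threshold; avoid all of them simultaneously.
The worst case stops just short of every target: 1 silver-backed, 4 white-backed, 36 black-backed, 13 gold-backed, 7 blue-backed, 2 green-backed, 1 red-backed — 1 + 4 + 36 + 13 + 7 + 2 + 1 = 64 cards.
One more card must push some back color to its target, so 64 + 1 = 65.

65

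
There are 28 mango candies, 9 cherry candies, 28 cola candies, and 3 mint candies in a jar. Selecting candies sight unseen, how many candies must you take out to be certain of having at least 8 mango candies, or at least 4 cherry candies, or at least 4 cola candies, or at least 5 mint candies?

17

The worst case stops just short of every target: 7 mango, 3 cherry, 3 cola, all 3 mint — 7 + 3 + 3 + 3 = 16 candies.
One more candy must push some flavor to its target, so 16 + 1 = 17.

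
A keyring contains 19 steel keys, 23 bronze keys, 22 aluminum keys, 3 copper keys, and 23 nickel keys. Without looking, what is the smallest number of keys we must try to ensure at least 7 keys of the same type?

28

In the worst case we take at most 6 of each type, but all 3 copper (fewer than 6), giving 6 + 6 + 6 + 3 + 6 = 27.
One more key then forces some type to 7, so 27 + 1 = 28.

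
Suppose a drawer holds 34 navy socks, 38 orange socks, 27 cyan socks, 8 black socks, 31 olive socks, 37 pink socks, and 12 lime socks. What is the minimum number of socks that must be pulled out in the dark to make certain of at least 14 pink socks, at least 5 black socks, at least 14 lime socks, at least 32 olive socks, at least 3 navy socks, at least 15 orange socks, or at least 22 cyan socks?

98

The worst case stops just short of every target: 2 navy, 14 orange, 21 cyan, 4 black, 31 olive, 13 pink, all 12 lime — 2 + 14 + 21 + 4 + 31 + 13 + 12 = 97 socks.
One more sock must push some color to its target, so 97 + 1 = 98.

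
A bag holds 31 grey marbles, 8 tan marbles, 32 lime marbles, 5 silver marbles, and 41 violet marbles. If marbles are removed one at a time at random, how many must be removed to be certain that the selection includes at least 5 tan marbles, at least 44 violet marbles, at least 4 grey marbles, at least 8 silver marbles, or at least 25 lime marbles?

78

The worst case stops just short of every target: 3 grey, 4 tan, 24 lime, all 5 silver, all 41 violet — 3 + 4 + 24 + 5 + 41 = 77 marbles.
One more marble must push some color to its target, so 77 + 1 = 78.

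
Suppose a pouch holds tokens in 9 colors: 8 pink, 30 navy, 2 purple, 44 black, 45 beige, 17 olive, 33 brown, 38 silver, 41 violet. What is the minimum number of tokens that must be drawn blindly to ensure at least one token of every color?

257

The hardest color to obtain is purple: we could draw every other token first — 258 − 2 = 256 tokens — without a single purple one.
The next draw must be purple, so 256 + 1 = 257.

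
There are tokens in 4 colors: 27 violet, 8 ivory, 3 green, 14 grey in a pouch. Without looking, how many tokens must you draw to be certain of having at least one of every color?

50

The hardest color to obtain is green: we could draw every other token first — 52 − 3 = 49 tokens — without a single green one.
The next draw must be green, so 49 + 1 = 50.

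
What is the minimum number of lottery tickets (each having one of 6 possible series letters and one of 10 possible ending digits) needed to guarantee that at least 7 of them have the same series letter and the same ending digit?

361

There are 6 × 10 = 60 (series letter, ending digit) combinations acting as pigeonholes.
With 60 × 6 = 360 lottery tickets we could place exactly 6 in each, with no (series letter, ending digit) pair reaching 7.
One more forces some (series letter, ending digit) pair to hold 7, so 360 + 1 = 361.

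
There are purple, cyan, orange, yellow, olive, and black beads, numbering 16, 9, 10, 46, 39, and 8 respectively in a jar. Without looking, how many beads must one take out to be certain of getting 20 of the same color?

In the worst case we take at most 19 of each color, but all 16 purple, all 9 cyan, all 10 orange, and all 8 black (fewer than 19), giving 16 + 9 + 10 + 19 + 19 + 8 = 81.
One more bead then forces some color to 20, so 81 + 1 = 82.

82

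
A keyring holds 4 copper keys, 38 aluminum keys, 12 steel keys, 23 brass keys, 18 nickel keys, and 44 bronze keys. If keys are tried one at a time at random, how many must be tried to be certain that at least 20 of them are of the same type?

Treat the 6 types as pigeonholes.
In the worst case we take at most 19 of each type, but all 4 copper, all 12 steel, and all 18 nickel (fewer than 19), giving 4 + 19 + 12 + 19 + 18 + 19 = 91.
One more key then forces some type to 20, so 91 + 1 = 92.

92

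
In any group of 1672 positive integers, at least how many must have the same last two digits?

17

The 1672 positive integers fall into 100 possible two-digit endings.
If each of the 100 possible two-digit endings held at most 16, the total would be at most 100 × 16 = 1600 < 1672, a contradiction.
So at least one holds ⌈1672/100⌉ = 17.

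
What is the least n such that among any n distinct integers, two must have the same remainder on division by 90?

91

Two integers differ by a multiple of 90 exactly when they share a remainder mod 90.
There are 90 residue classes mod 90, so 90 integers can all lie in distinct classes.
One more integer must repeat a residue, giving a difference divisible by 90. So n = 90 + 1 = 91.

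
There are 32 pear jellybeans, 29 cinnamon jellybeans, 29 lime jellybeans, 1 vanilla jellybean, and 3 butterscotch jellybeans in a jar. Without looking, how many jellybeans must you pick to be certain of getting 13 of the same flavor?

In the worst case we take at most 12 of each flavor, but all 1 vanilla and all 3 butterscotch (fewer than 12), giving 12 + 12 + 12 + 1 + 3 = 40.
One more jellybean then forces some flavor to 13, so 40 + 1 = 41.

41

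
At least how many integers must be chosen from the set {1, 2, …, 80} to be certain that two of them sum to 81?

Partition {1, …, 80} into 40 pairs: {1,80}, {2,79}, …, {40,41}.
Choosing 40 integers — say the integers 1 through 40 — takes one from each pair and avoids the property.
Choosing 41 forces two into the same pair by pigeonhole, and those sum to 81. So 41.

41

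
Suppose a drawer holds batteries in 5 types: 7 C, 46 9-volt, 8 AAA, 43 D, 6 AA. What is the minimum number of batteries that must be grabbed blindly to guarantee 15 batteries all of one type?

50

In the worst case we take at most 14 of each type, but all 7 C, all 8 AAA, and all 6 AA (fewer than 14), giving 7 + 14 + 8 + 14 + 6 = 49.
One more battery then forces some type to 15, so 49 + 1 = 50.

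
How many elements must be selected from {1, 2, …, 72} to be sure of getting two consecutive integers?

37

Partition {1, …, 72} into 36 pairs: {1,2}, {3,4}, …, {71,72}.
Choosing 36 integers — say the 36 even numbers 2, 4, …, 72 — takes one from each pair and avoids the property.
Choosing 37 forces two into the same pair by pigeonhole, and those are consecutive. So 37.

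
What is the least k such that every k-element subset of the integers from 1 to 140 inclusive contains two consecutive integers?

Partition {1, …, 140} into 70 pairs: {1,2}, {3,4}, …, {139,140}.
Choosing 70 integers — say the 70 even numbers 2, 4, …, 140 — takes one from each pair and avoids the property.
Choosing 71 forces two into the same pair by pigeonhole, and those are consecutive. So 71.

71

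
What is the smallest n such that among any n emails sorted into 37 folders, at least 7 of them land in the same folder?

223

There are 37 folders acting as pigeonholes.
With 37 × 6 = 222 emails we could place exactly 6 in each, with no class reaching 7.
One more forces some class to hold 7, so 222 + 1 = 223.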